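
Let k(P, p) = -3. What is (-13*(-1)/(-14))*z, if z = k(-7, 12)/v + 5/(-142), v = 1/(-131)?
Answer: -725413/1988 ≈ -364.90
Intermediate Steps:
v = -1/131 ≈ -0.0076336
z = 55801/142 (z = -3/(-1/131) + 5/(-142) = -3*(-131) + 5*(-1/142) = 393 - 5/142 = 55801/142 ≈ 392.96)
(-13*(-1)/(-14))*z = (-13*(-1)/(-14))*(55801/142) = (13*(-1/14))*(55801/142) = -13/14*55801/142 = -725413/1988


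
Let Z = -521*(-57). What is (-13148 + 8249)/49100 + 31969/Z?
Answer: 1424192297/1458122700 ≈ 0.97673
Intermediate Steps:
Z = 29697
(-13148 + 8249)/49100 + 31969/Z = (-13148 + 8249)/49100 + 31969/29697 = -4899*1/49100 + 31969*(1/29697) = -4899/49100 + 31969/29697 = 1424192297/1458122700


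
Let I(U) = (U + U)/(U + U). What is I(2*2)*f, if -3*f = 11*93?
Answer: -341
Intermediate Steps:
f = -341 (f = -11*93/3 = -⅓*1023 = -341)
I(U) = 1 (I(U) = (2*U)/((2*U)) = (2*U)*(1/(2*U)) = 1)
I(2*2)*f = 1*(-341) = -341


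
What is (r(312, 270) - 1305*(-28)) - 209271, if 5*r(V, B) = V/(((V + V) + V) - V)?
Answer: -1727309/10 ≈ -1.7273e+5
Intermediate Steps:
r(V, B) = ⅒ (r(V, B) = (V/(((V + V) + V) - V))/5 = (V/((2*V + V) - V))/5 = (V/(3*V - V))/5 = (V/((2*V)))/5 = (V*(1/(2*V)))/5 = (⅕)*(½) = ⅒)
(r(312, 270) - 1305*(-28)) - 209271 = (⅒ - 1305*(-28)) - 209271 = (⅒ + 36540) - 209271 = 365401/10 - 209271 = -1727309/10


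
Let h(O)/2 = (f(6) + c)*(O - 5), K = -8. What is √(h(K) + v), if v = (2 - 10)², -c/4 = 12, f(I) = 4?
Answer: 2*√302 ≈ 34.756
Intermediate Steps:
c = -48 (c = -4*12 = -48)
h(O) = 440 - 88*O (h(O) = 2*((4 - 48)*(O - 5)) = 2*(-44*(-5 + O)) = 2*(220 - 44*O) = 440 - 88*O)
v = 64 (v = (-8)² = 64)
√(h(K) + v) = √((440 - 88*(-8)) + 64) = √((440 + 704) + 64) = √(1144 + 64) = √1208 = 2*√302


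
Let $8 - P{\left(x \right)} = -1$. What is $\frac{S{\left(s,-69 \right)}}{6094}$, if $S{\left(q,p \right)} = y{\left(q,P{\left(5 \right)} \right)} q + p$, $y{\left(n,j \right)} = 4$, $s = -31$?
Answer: $- \frac{193}{6094} \approx -0.031671$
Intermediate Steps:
$P{\left(x \right)} = 9$ ($P{\left(x \right)} = 8 - -1 = 8 + 1 = 9$)
$S{\left(q,p \right)} = p + 4 q$ ($S{\left(q,p \right)} = 4 q + p = p + 4 q$)
$\frac{S{\left(s,-69 \right)}}{6094} = \frac{-69 + 4 \left(-31\right)}{6094} = \left(-69 - 124\right) \frac{1}{6094} = \left(-193\right) \frac{1}{6094} = - \frac{193}{6094}$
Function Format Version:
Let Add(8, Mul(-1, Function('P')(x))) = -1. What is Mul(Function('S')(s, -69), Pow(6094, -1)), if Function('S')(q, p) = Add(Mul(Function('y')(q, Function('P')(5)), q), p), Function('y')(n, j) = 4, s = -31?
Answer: Rational(-193, 6094) ≈ -0.031671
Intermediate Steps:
Function('P')(x) = 9 (Function('P')(x) = Add(8, Mul(-1, -1)) = Add(8, 1) = 9)
Function('S')(q, p) = Add(p, Mul(4, q)) (Function('S')(q, p) = Add(Mul(4, q), p) = Add(p, Mul(4, q)))
Mul(Function('S')(s, -69), Pow(6094, -1)) = Mul(Add(-69, Mul(4, -31)), Pow(6094, -1)) = Mul(Add(-69, -124), Rational(1, 6094)) = Mul(-193, Rational(1, 6094)) = Rational(-193, 6094)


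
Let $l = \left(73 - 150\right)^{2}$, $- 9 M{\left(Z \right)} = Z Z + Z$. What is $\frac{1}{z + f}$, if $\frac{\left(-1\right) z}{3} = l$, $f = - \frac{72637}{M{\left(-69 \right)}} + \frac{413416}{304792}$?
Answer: $- \frac{1922156}{33918968965} \approx -5.6669 \cdot 10^{-5}$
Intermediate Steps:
$M{\left(Z \right)} = - \frac{Z}{9} - \frac{Z^{2}}{9}$ ($M{\left(Z \right)} = - \frac{Z Z + Z}{9} = - \frac{Z^{2} + Z}{9} = - \frac{Z + Z^{2}}{9} = - \frac{Z}{9} - \frac{Z^{2}}{9}$)
$l = 5929$ ($l = \left(-77\right)^{2} = 5929$)
$f = \frac{270419807}{1922156}$ ($f = - \frac{72637}{\left(- \frac{1}{9}\right) \left(-69\right) \left(1 - 69\right)} + \frac{413416}{304792} = - \frac{72637}{\left(- \frac{1}{9}\right) \left(-69\right) \left(-68\right)} + 413416 \cdot \frac{1}{304792} = - \frac{72637}{- \frac{1564}{3}} + \frac{1667}{1229} = \left(-72637\right) \left(- \frac{3}{1564}\right) + \frac{1667}{1229} = \frac{217911}{1564} + \frac{1667}{1229} = \frac{270419807}{1922156} \approx 140.69$)
$z = -17787$ ($z = \left(-3\right) 5929 = -17787$)
$\frac{1}{z + f} = \frac{1}{-17787 + \frac{270419807}{1922156}} = \frac{1}{- \frac{33918968965}{1922156}} = - \frac{1922156}{33918968965}$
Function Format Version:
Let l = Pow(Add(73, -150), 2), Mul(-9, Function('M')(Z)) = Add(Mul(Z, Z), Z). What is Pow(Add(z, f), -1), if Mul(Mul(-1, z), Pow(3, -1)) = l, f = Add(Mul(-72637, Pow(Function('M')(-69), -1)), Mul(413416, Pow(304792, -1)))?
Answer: Rational(-1922156, 33918968965) ≈ -5.6669e-5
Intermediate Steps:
Function('M')(Z) = Add(Mul(Rational(-1, 9), Z), Mul(Rational(-1, 9), Pow(Z, 2))) (Function('M')(Z) = Mul(Rational(-1, 9), Add(Mul(Z, Z), Z)) = Mul(Rational(-1, 9), Add(Pow(Z, 2), Z)) = Mul(Rational(-1, 9), Add(Z, Pow(Z, 2))) = Add(Mul(Rational(-1, 9), Z), Mul(Rational(-1, 9), Pow(Z, 2))))
l = 5929 (l = Pow(-77, 2) = 5929)
f = Rational(270419807, 1922156) (f = Add(Mul(-72637, Pow(Mul(Rational(-1, 9), -69, Add(1, -69)), -1)), Mul(413416, Pow(304792, -1))) = Add(Mul(-72637, Pow(Mul(Rational(-1, 9), -69, -68), -1)), Mul(413416, Rational(1, 304792))) = Add(Mul(-72637, Pow(Rational(-1564, 3), -1)), Rational(1667, 1229)) = Add(Mul(-72637, Rational(-3, 1564)), Rational(1667, 1229)) = Add(Rational(217911, 1564), Rational(1667, 1229)) = Rational(270419807, 1922156) ≈ 140.69)
z = -17787 (z = Mul(-3, 5929) = -17787)
Pow(Add(z, f), -1) = Pow(Add(-17787, Rational(270419807, 1922156)), -1) = Pow(Rational(-33918968965, 1922156), -1) = Rational(-1922156, 33918968965)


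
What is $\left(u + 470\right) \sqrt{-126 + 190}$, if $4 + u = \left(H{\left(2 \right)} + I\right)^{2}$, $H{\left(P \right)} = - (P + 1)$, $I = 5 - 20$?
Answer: $6320$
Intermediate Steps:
$I = -15$ ($I = 5 - 20 = -15$)
$H{\left(P \right)} = -1 - P$ ($H{\left(P \right)} = - (1 + P) = -1 - P$)
$u = 320$ ($u = -4 + \left(\left(-1 - 2\right) - 15\right)^{2} = -4 + \left(-3 - 15\right)^{2} = -4 + \left(-18\right)^{2} = -4 + 324 = 320$)
$\left(u + 470\right) \sqrt{-126 + 190} = \left(320 + 470\right) \sqrt{-126 + 190} = 790 \sqrt{64} = 790 \cdot 8 = 6320$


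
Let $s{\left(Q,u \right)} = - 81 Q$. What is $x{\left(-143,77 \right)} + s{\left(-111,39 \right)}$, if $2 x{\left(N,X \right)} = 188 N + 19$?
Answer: $- \frac{8883}{2} \approx -4441.5$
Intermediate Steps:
$x{\left(N,X \right)} = \frac{19}{2} + 94 N$ ($x{\left(N,X \right)} = \frac{188 N + 19}{2} = \frac{19 + 188 N}{2} = \frac{19}{2} + 94 N$)
$x{\left(-143,77 \right)} + s{\left(-111,39 \right)} = \left(\frac{19}{2} + 94 \left(-143\right)\right) - -8991 = \left(\frac{19}{2} - 13442\right) + 8991 = - \frac{26865}{2} + 8991 = - \frac{8883}{2}$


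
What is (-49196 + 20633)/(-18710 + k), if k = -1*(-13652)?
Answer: 9521/1686 ≈ 5.6471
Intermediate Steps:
k = 13652
(-49196 + 20633)/(-18710 + k) = (-49196 + 20633)/(-18710 + 13652) = -28563/(-5058) = -28563*(-1/5058) = 9521/1686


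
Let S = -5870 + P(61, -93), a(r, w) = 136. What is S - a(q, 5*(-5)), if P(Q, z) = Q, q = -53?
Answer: -5945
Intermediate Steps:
S = -5809 (S = -5870 + 61 = -5809)
S - a(q, 5*(-5)) = -5809 - 1*136 = -5809 - 136 = -5945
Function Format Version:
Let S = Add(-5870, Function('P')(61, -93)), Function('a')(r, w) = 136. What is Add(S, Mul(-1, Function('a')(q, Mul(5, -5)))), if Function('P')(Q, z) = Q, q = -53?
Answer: -5945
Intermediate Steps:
S = -5809 (S = Add(-5870, 61) = -5809)
Add(S, Mul(-1, Function('a')(q, Mul(5, -5)))) = Add(-5809, Mul(-1, 136)) = Add(-5809, -136) = -5945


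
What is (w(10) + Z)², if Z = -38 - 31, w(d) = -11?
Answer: 6400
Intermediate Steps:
Z = -69
(w(10) + Z)² = (-11 - 69)² = (-80)² = 6400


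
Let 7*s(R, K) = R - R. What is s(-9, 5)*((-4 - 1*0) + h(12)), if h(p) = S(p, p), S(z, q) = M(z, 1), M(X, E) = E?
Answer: 0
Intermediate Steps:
s(R, K) = 0 (s(R, K) = (R - R)/7 = (1/7)*0 = 0)
S(z, q) = 1
h(p) = 1
s(-9, 5)*((-4 - 1*0) + h(12)) = 0*((-4 - 1*0) + 1) = 0*((-4 + 0) + 1) = 0*(-4 + 1) = 0*(-3) = 0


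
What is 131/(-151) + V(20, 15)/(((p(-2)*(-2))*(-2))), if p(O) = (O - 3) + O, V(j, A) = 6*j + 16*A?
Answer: -14507/1057 ≈ -13.725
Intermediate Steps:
p(O) = -3 + 2*O (p(O) = (-3 + O) + O = -3 + 2*O)
131/(-151) + V(20, 15)/(((p(-2)*(-2))*(-2))) = 131/(-151) + (6*20 + 16*15)/((((-3 + 2*(-2))*(-2))*(-2))) = 131*(-1/151) + (120 + 240)/((((-3 - 4)*(-2))*(-2))) = -131/151 + 360/((-7*(-2)*(-2))) = -131/151 + 360/((14*(-2))) = -131/151 + 360/(-28) = -131/151 + 360*(-1/28) = -131/151 - 90/7 = -14507/1057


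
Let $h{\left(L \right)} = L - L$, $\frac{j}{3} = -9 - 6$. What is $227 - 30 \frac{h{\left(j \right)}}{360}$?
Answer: $227$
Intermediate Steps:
$j = -45$ ($j = 3 \left(-9 - 6\right) = 3 \left(-15\right) = -45$)
$h{\left(L \right)} = 0$
$227 - 30 \frac{h{\left(j \right)}}{360} = 227 - 30 \cdot \frac{0}{360} = 227 - 30 \cdot 0 \cdot \frac{1}{360} = 227 - 0 = 227 + 0 = 227$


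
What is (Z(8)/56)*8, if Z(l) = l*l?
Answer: 64/7 ≈ 9.1429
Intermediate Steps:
Z(l) = l**2
(Z(8)/56)*8 = (8**2/56)*8 = (64*(1/56))*8 = (8/7)*8 = 64/7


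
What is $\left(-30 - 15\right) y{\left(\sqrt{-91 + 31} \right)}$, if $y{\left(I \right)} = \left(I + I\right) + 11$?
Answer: $-495 - 180 i \sqrt{15} \approx -495.0 - 697.14 i$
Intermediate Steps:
$y{\left(I \right)} = 11 + 2 I$ ($y{\left(I \right)} = 2 I + 11 = 11 + 2 I$)
$\left(-30 - 15\right) y{\left(\sqrt{-91 + 31} \right)} = \left(-30 - 15\right) \left(11 + 2 \sqrt{-91 + 31}\right) = - 45 \left(11 + 2 \sqrt{-60}\right) = - 45 \left(11 + 2 \cdot 2 i \sqrt{15}\right) = - 45 \left(11 + 4 i \sqrt{15}\right) = -495 - 180 i \sqrt{15}$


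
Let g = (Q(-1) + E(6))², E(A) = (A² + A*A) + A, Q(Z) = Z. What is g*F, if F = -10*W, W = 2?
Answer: -118580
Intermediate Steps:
E(A) = A + 2*A² (E(A) = (A² + A²) + A = 2*A² + A = A + 2*A²)
F = -20 (F = -10*2 = -20)
g = 5929 (g = (-1 + 6*(1 + 2*6))² = (-1 + 6*(1 + 12))² = (-1 + 6*13)² = (-1 + 78)² = 77² = 5929)
g*F = 5929*(-20) = -118580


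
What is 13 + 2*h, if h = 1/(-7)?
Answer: 89/7 ≈ 12.714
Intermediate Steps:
h = -1/7 ≈ -0.14286
13 + 2*h = 13 + 2*(-1/7) = 13 - 2/7 = 89/7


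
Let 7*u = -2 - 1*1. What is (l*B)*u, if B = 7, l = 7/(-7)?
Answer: 3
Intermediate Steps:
l = -1 (l = 7*(-⅐) = -1)
u = -3/7 (u = (-2 - 1*1)/7 = (-2 - 1)/7 = (⅐)*(-3) = -3/7 ≈ -0.42857)
(l*B)*u = -1*7*(-3/7) = -7*(-3/7) = 3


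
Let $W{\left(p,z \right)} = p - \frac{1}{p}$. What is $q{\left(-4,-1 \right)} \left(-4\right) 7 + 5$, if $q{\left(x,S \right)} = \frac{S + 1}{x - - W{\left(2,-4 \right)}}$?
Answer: $5$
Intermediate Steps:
$q{\left(x,S \right)} = \frac{1 + S}{\frac{3}{2} + x}$ ($q{\left(x,S \right)} = \frac{S + 1}{x + \left(\left(\left(2 - \frac{1}{2}\right) + 5\right) - 5\right)} = \frac{1 + S}{x + \left(\left(\left(2 - \frac{1}{2}\right) + 5\right) - 5\right)} = \frac{1 + S}{x + \left(\left(\frac{3}{2} + 5\right) - 5\right)} = \frac{1 + S}{x + \left(\frac{13}{2} - 5\right)} = \frac{1 + S}{x + \frac{3}{2}} = \frac{1 + S}{\frac{3}{2} + x}$)
$q{\left(-4,-1 \right)} \left(-4\right) 7 + 5 = \frac{2 \left(1 - 1\right)}{3 + 2 \left(-4\right)} \left(-4\right) 7 + 5 = 2 \frac{1}{3 - 8} \cdot 0 \left(-4\right) 7 + 5 = 2 \frac{1}{-5} \cdot 0 \left(-4\right) 7 + 5 = 2 \left(- \frac{1}{5}\right) 0 \left(-4\right) 7 + 5 = 0 \left(-4\right) 7 + 5 = 0 \cdot 7 + 5 = 0 + 5 = 5$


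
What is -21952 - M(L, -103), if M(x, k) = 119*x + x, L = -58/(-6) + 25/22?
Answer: -255732/11 ≈ -23248.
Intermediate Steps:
L = 713/66 (L = -58*(-1/6) + 25*(1/22) = 29/3 + 25/22 = 713/66 ≈ 10.803)
M(x, k) = 120*x
-21952 - M(L, -103) = -21952 - 120*713/66 = -21952 - 1*14260/11 = -21952 - 14260/11 = -255732/11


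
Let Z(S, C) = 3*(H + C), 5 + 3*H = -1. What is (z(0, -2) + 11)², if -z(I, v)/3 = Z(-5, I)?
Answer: 841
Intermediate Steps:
H = -2 (H = -5/3 + (⅓)*(-1) = -5/3 - ⅓ = -2)
Z(S, C) = -6 + 3*C (Z(S, C) = 3*(-2 + C) = -6 + 3*C)
z(I, v) = 18 - 9*I (z(I, v) = -3*(-6 + 3*I) = 18 - 9*I)
(z(0, -2) + 11)² = ((18 - 9*0) + 11)² = ((18 + 0) + 11)² = (18 + 11)² = 29² = 841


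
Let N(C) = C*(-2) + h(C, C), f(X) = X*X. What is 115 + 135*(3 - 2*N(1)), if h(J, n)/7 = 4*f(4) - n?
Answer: -118010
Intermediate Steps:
f(X) = X**2
h(J, n) = 448 - 7*n (h(J, n) = 7*(4*4**2 - n) = 7*(4*16 - n) = 7*(64 - n) = 448 - 7*n)
N(C) = 448 - 9*C (N(C) = C*(-2) + (448 - 7*C) = -2*C + (448 - 7*C) = 448 - 9*C)
115 + 135*(3 - 2*N(1)) = 115 + 135*(3 - 2*(448 - 9*1)) = 115 + 135*(3 - 2*(448 - 9)) = 115 + 135*(3 - 2*439) = 115 + 135*(3 - 878) = 115 + 135*(-875) = 115 - 118125 = -118010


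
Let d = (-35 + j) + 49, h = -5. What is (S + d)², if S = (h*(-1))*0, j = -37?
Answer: 529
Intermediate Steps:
d = -23 (d = (-35 - 37) + 49 = -72 + 49 = -23)
S = 0 (S = -5*(-1)*0 = 5*0 = 0)
(S + d)² = (0 - 23)² = (-23)² = 529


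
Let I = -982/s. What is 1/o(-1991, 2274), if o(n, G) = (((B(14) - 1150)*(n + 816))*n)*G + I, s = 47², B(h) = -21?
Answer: -2209/13761069806661532 ≈ -1.6053e-13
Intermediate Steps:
s = 2209
I = -982/2209 ≈ -0.44454
o(n, G) = -982/2209 + G*n*(-955536 - 1171*n) (o(n, G) = (((-21 - 1150)*(n + 816))*n)*G - 982/2209 = ((-1171*(816 + n))*n)*G - 982/2209 = ((-955536 - 1171*n)*n)*G - 982/2209 = (n*(-955536 - 1171*n))*G - 982/2209 = G*n*(-955536 - 1171*n) - 982/2209 = -982/2209 + G*n*(-955536 - 1171*n))
1/o(-1991, 2274) = 1/(-982/2209 - 955536*2274*(-1991) - 1171*2274*(-1991)²) = 1/(-982/2209 + 4326221728224 - 1171*2274*3964081) = 1/(-982/2209 + 4326221728224 - 10555768947174) = 1/(-13761069806661532/2209) = -2209/13761069806661532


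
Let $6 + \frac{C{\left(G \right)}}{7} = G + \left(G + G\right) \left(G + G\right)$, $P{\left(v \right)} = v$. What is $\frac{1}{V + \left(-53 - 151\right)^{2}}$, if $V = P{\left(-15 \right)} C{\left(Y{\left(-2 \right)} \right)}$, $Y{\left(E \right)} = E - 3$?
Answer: $\frac{1}{32271} \approx 3.0988 \cdot 10^{-5}$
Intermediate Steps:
$Y{\left(E \right)} = -3 + E$
$C{\left(G \right)} = -42 + 7 G + 28 G^{2}$ ($C{\left(G \right)} = -42 + 7 \left(G + \left(G + G\right) \left(G + G\right)\right) = -42 + 7 \left(G + 2 G 2 G\right) = -42 + 7 \left(G + 4 G^{2}\right) = -42 + \left(7 G + 28 G^{2}\right) = -42 + 7 G + 28 G^{2}$)
$V = -9345$ ($V = - 15 \left(-42 + 7 \left(-3 - 2\right) + 28 \left(-3 - 2\right)^{2}\right) = - 15 \left(-42 + 7 \left(-5\right) + 28 \left(-5\right)^{2}\right) = - 15 \left(-42 - 35 + 28 \cdot 25\right) = - 15 \left(-42 - 35 + 700\right) = \left(-15\right) 623 = -9345$)
$\frac{1}{V + \left(-53 - 151\right)^{2}} = \frac{1}{-9345 + \left(-53 - 151\right)^{2}} = \frac{1}{-9345 + \left(-204\right)^{2}} = \frac{1}{-9345 + 41616} = \frac{1}{32271}$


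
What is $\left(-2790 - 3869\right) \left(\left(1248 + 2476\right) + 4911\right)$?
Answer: $-57500465$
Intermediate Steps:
$\left(-2790 - 3869\right) \left(\left(1248 + 2476\right) + 4911\right) = \left(-2790 - 3869\right) \left(3724 + 4911\right) = \left(-6659\right) 8635 = -57500465$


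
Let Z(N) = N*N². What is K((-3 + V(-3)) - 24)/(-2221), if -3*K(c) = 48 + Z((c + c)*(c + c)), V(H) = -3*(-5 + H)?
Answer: 15568/2221 ≈ 7.0095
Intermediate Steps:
V(H) = 15 - 3*H
Z(N) = N³
K(c) = -16 - 64*c⁶/3 (K(c) = -(48 + ((c + c)*(c + c))³)/3 = -(48 + ((2*c)*(2*c))³)/3 = -(48 + (4*c²)³)/3 = -(48 + 64*c⁶)/3 = -16 - 64*c⁶/3)
K((-3 + V(-3)) - 24)/(-2221) = (-16 - 64*((-3 + (15 - 3*(-3))) - 24)⁶/3)/(-2221) = (-16 - 64*((-3 + (15 + 9)) - 24)⁶/3)*(-1/2221) = (-16 - 64*((-3 + 24) - 24)⁶/3)*(-1/2221) = (-16 - 64*(21 - 24)⁶/3)*(-1/2221) = (-16 - 64/3*(-3)⁶)*(-1/2221) = (-16 - 64/3*729)*(-1/2221) = (-16 - 15552)*(-1/2221) = -15568*(-1/2221) = 15568/2221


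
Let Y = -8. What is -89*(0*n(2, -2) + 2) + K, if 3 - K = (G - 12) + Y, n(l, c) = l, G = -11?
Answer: -144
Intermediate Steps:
K = 34 (K = 3 - ((-11 - 12) - 8) = 3 - (-23 - 8) = 3 - 1*(-31) = 3 + 31 = 34)
-89*(0*n(2, -2) + 2) + K = -89*(0*2 + 2) + 34 = -89*(0 + 2) + 34 = -89*2 + 34 = -178 + 34 = -144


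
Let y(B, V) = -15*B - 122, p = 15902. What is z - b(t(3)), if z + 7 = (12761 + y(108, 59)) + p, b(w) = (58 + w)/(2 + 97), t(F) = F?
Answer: 2664425/99 ≈ 26913.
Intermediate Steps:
y(B, V) = -122 - 15*B
b(w) = 58/99 + w/99 (b(w) = (58 + w)/99 = (58 + w)*(1/99) = 58/99 + w/99)
z = 26914 (z = -7 + ((12761 + (-122 - 15*108)) + 15902) = -7 + ((12761 + (-122 - 1620)) + 15902) = -7 + ((12761 - 1742) + 15902) = -7 + (11019 + 15902) = -7 + 26921 = 26914)
z - b(t(3)) = 26914 - (58/99 + (1/99)*3) = 26914 - (58/99 + 1/33) = 26914 - 1*61/99 = 26914 - 61/99 = 2664425/99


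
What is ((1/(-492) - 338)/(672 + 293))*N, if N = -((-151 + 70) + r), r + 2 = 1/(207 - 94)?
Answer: -259922211/8941690 ≈ -29.069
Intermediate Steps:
r = -225/113 (r = -2 + 1/(207 - 94) = -2 + 1/113 = -225/113 ≈ -1.9911)
N = 9378/113 (N = -((-151 + 70) - 225/113) = -(-81 - 225/113) = -1*(-9378/113) = 9378/113 ≈ 82.991)
((1/(-492) - 338)/(672 + 293))*N = ((1/(-492) - 338)/(672 + 293))*(9378/113) = ((-1/492 - 338)/965)*(9378/113) = -166297/492*1/965*(9378/113) = -166297/474780*9378/113 = -259922211/8941690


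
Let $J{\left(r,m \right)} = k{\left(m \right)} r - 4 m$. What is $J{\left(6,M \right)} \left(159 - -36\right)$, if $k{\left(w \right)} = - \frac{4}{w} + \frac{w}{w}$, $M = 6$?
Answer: $-4290$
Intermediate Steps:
$k{\left(w \right)} = 1 - \frac{4}{w}$ ($k{\left(w \right)} = - \frac{4}{w} + 1 = 1 - \frac{4}{w}$)
$J{\left(r,m \right)} = - 4 m + \frac{r \left(-4 + m\right)}{m}$ ($J{\left(r,m \right)} = \frac{-4 + m}{m} r - 4 m = \frac{r \left(-4 + m\right)}{m} - 4 m = - 4 m + \frac{r \left(-4 + m\right)}{m}$)
$J{\left(6,M \right)} \left(159 - -36\right) = \left(6 - 24 - \frac{24}{6}\right) \left(159 - -36\right) = \left(6 - 24 - 24 \cdot \frac{1}{6}\right) \left(159 + 36\right) = \left(6 - 24 - 4\right) 195 = \left(-22\right) 195 = -4290$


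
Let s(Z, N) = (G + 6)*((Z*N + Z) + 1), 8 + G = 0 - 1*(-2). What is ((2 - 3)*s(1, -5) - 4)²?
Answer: 16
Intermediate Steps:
G = -6 (G = -8 + (0 - 1*(-2)) = -8 + (0 + 2) = -8 + 2 = -6)
s(Z, N) = 0 (s(Z, N) = (-6 + 6)*((Z*N + Z) + 1) = 0*((N*Z + Z) + 1) = 0*((Z + N*Z) + 1) = 0*(1 + Z + N*Z) = 0)
((2 - 3)*s(1, -5) - 4)² = ((2 - 3)*0 - 4)² = (-1*0 - 4)² = (0 - 4)² = (-4)² = 16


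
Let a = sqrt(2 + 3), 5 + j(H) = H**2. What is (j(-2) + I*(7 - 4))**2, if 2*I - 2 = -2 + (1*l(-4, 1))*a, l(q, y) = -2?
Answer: 46 + 6*sqrt(5) ≈ 59.416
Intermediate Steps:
j(H) = -5 + H**2
a = sqrt(5) ≈ 2.2361
I = -sqrt(5) (I = 1 + (-2 + (1*(-2))*sqrt(5))/2 = 1 + (-2 - 2*sqrt(5))/2 = 1 + (-1 - sqrt(5)) = -sqrt(5) ≈ -2.2361)
(j(-2) + I*(7 - 4))**2 = ((-5 + (-2)**2) + (-sqrt(5))*(7 - 4))**2 = ((-5 + 4) - sqrt(5)*3)**2 = (-1 - 3*sqrt(5))**2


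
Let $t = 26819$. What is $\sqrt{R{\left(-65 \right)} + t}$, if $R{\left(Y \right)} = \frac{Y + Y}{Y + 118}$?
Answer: $\frac{\sqrt{75327681}}{53} \approx 163.76$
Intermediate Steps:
$R{\left(Y \right)} = \frac{2 Y}{118 + Y}$
$\sqrt{R{\left(-65 \right)} + t} = \sqrt{2 \left(-65\right) \frac{1}{118 - 65} + 26819} = \sqrt{2 \left(-65\right) \frac{1}{53} + 26819} = \sqrt{- \frac{130}{53} + 26819} = \sqrt{\frac{1421277}{53}} = \frac{\sqrt{75327681}}{53}$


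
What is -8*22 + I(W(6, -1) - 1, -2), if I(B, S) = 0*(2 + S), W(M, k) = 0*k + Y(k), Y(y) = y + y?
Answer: -176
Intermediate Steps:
Y(y) = 2*y
W(M, k) = 2*k (W(M, k) = 0*k + 2*k = 0 + 2*k = 2*k)
I(B, S) = 0
-8*22 + I(W(6, -1) - 1, -2) = -8*22 + 0 = -176 + 0 = -176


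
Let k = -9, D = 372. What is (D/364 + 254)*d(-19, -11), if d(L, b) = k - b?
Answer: 46414/91 ≈ 510.04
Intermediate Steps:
d(L, b) = -9 - b
(D/364 + 254)*d(-19, -11) = (372/364 + 254)*(-9 - 1*(-11)) = (372*(1/364) + 254)*(-9 + 11) = (93/91 + 254)*2 = (23207/91)*2 = 46414/91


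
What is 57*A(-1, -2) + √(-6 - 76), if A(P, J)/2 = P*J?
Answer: 228 + I*√82 ≈ 228.0 + 9.0554*I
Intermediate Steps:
A(P, J) = 2*J*P (A(P, J) = 2*(P*J) = 2*(J*P) = 2*J*P)
57*A(-1, -2) + √(-6 - 76) = 57*(2*(-2)*(-1)) + √(-6 - 76) = 57*4 + √(-82) = 228 + I*√82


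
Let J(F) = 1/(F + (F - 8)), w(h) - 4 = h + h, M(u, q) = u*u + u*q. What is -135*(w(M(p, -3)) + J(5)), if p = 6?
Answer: -10935/2 ≈ -5467.5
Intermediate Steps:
M(u, q) = u**2 + q*u
w(h) = 4 + 2*h (w(h) = 4 + (h + h) = 4 + 2*h)
J(F) = 1/(-8 + 2*F) (J(F) = 1/(F + (-8 + F)) = 1/(-8 + 2*F))
-135*(w(M(p, -3)) + J(5)) = -135*((4 + 2*(6*(-3 + 6))) + 1/(2*(-4 + 5))) = -135*((4 + 2*(6*3)) + (1/2)/1) = -135*((4 + 2*18) + (1/2)*1) = -135*((4 + 36) + 1/2) = -135*(40 + 1/2) = -135*81/2 = -10935/2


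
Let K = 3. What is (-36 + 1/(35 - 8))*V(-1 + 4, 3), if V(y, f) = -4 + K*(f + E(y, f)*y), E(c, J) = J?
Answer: -31072/27 ≈ -1150.8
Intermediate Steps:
V(y, f) = -4 + 3*f + 3*f*y (V(y, f) = -4 + 3*(f + f*y) = -4 + (3*f + 3*f*y) = -4 + 3*f + 3*f*y)
(-36 + 1/(35 - 8))*V(-1 + 4, 3) = (-36 + 1/(35 - 8))*(-4 + 3*3 + 3*3*(-1 + 4)) = (-36 + 1/27)*(-4 + 9 + 3*3*3) = (-36 + 1/27)*(-4 + 9 + 27) = -971/27*32 = -31072/27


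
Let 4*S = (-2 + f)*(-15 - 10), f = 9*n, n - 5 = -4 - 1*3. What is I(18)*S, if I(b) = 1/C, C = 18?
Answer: 125/18 ≈ 6.9444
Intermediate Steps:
n = -2 (n = 5 + (-4 - 1*3) = 5 + (-4 - 3) = 5 - 7 = -2)
f = -18 (f = 9*(-2) = -18)
I(b) = 1/18
S = 125 (S = ((-2 - 18)*(-15 - 10))/4 = (-20*(-25))/4 = (1/4)*500 = 125)
I(18)*S = (1/18)*125 = 125/18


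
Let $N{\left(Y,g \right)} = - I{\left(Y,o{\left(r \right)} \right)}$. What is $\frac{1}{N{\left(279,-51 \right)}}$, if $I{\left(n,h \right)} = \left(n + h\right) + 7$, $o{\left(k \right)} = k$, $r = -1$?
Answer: $- \frac{1}{285} \approx -0.0035088$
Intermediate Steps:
$I{\left(n,h \right)} = 7 + h + n$ ($I{\left(n,h \right)} = \left(h + n\right) + 7 = 7 + h + n$)
$N{\left(Y,g \right)} = -6 - Y$ ($N{\left(Y,g \right)} = - (7 - 1 + Y) = - (6 + Y) = -6 - Y$)
$\frac{1}{N{\left(279,-51 \right)}} = \frac{1}{-6 - 279} = \frac{1}{-285} = - \frac{1}{285}$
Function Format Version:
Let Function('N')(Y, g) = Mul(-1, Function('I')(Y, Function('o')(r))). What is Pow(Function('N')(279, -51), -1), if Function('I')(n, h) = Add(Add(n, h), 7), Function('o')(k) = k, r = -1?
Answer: Rational(-1, 285) ≈ -0.0035088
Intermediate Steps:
Function('I')(n, h) = Add(7, h, n) (Function('I')(n, h) = Add(Add(h, n), 7) = Add(7, h, n))
Function('N')(Y, g) = Add(-6, Mul(-1, Y)) (Function('N')(Y, g) = Mul(-1, Add(7, -1, Y)) = Mul(-1, Add(6, Y)) = Add(-6, Mul(-1, Y)))
Pow(Function('N')(279, -51), -1) = Pow(Add(-6, Mul(-1, 279)), -1) = Pow(Add(-6, -279), -1) = Pow(-285, -1) = Rational(-1, 285)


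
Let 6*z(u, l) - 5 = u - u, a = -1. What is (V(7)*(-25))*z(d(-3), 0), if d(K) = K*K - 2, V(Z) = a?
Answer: 125/6 ≈ 20.833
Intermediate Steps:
V(Z) = -1
d(K) = -2 + K² (d(K) = K² - 2 = -2 + K²)
z(u, l) = ⅚ (z(u, l) = ⅚ + (u - u)/6 = ⅚ + (⅙)*0 = ⅚ + 0 = ⅚)
(V(7)*(-25))*z(d(-3), 0) = -1*(-25)*(⅚) = 25*(⅚) = 125/6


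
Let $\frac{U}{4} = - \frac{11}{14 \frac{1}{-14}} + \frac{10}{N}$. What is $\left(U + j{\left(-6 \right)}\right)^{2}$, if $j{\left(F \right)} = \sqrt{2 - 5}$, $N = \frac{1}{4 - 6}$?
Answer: $\left(-36 + i \sqrt{3}\right)^{2} \approx 1293.0 - 124.71 i$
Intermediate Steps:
$N = - \frac{1}{2}$ ($N = \frac{1}{-2} = - \frac{1}{2} \approx -0.5$)
$j{\left(F \right)} = i \sqrt{3}$ ($j{\left(F \right)} = \sqrt{2 - 5} = \sqrt{-3} = i \sqrt{3}$)
$U = -36$ ($U = 4 \left(- \frac{11}{14 \frac{1}{-14}} + \frac{10}{- \frac{1}{2}}\right) = 4 \left(- \frac{11}{14 \left(- \frac{1}{14}\right)} + 10 \left(-2\right)\right) = 4 \left(- \frac{11}{-1} - 20\right) = 4 \left(\left(-11\right) \left(-1\right) - 20\right) = 4 \left(11 - 20\right) = 4 \left(-9\right) = -36$)
$\left(U + j{\left(-6 \right)}\right)^{2} = \left(-36 + i \sqrt{3}\right)^{2}$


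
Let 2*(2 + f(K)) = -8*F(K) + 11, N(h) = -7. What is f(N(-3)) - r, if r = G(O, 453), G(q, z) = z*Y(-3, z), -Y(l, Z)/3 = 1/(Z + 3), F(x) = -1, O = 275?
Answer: 1593/152 ≈ 10.480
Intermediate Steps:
Y(l, Z) = -3/(3 + Z) (Y(l, Z) = -3/(Z + 3) = -3/(3 + Z))
G(q, z) = -3*z/(3 + z) (G(q, z) = z*(-3/(3 + z)) = -3*z/(3 + z))
r = -453/152 (r = -3*453/(3 + 453) = -3*453/456 = -3*453*1/456 = -453/152 ≈ -2.9803)
f(K) = 15/2 (f(K) = -2 + (-8*(-1) + 11)/2 = -2 + (8 + 11)/2 = -2 + (½)*19 = -2 + 19/2 = 15/2)
f(N(-3)) - r = 15/2 - 1*(-453/152) = 15/2 + 453/152 = 1593/152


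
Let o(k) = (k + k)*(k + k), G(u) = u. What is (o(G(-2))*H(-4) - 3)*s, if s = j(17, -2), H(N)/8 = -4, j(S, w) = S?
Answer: -8755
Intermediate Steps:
H(N) = -32 (H(N) = 8*(-4) = -32)
o(k) = 4*k² (o(k) = (2*k)*(2*k) = 4*k²)
s = 17
(o(G(-2))*H(-4) - 3)*s = ((4*(-2)²)*(-32) - 3)*17 = ((4*4)*(-32) - 3)*17 = (16*(-32) - 3)*17 = (-512 - 3)*17 = -515*17 = -8755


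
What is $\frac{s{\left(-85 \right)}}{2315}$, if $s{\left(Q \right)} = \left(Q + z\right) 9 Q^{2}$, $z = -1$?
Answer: $- \frac{1118430}{463} \approx -2415.6$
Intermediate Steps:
$s{\left(Q \right)} = Q^{2} \left(-9 + 9 Q\right)$ ($s{\left(Q \right)} = \left(Q - 1\right) 9 Q^{2} = \left(-1 + Q\right) 9 Q^{2} = \left(-9 + 9 Q\right) Q^{2} = Q^{2} \left(-9 + 9 Q\right)$)
$\frac{s{\left(-85 \right)}}{2315} = \frac{9 \left(-85\right)^{2} \left(-1 - 85\right)}{2315} = 9 \cdot 7225 \left(-86\right) \frac{1}{2315} = \left(-5592150\right) \frac{1}{2315} = - \frac{1118430}{463}$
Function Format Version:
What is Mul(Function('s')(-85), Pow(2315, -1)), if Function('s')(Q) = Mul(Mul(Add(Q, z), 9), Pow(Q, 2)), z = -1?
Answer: Rational(-1118430, 463) ≈ -2415.6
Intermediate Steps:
Function('s')(Q) = Mul(Pow(Q, 2), Add(-9, Mul(9, Q))) (Function('s')(Q) = Mul(Mul(Add(Q, -1), 9), Pow(Q, 2)) = Mul(Mul(Add(-1, Q), 9), Pow(Q, 2)) = Mul(Add(-9, Mul(9, Q)), Pow(Q, 2)) = Mul(Pow(Q, 2), Add(-9, Mul(9, Q))))
Mul(Function('s')(-85), Pow(2315, -1)) = Mul(Mul(9, Pow(-85, 2), Add(-1, -85)), Pow(2315, -1)) = Mul(Mul(9, 7225, -86), Rational(1, 2315)) = Mul(-5592150, Rational(1, 2315)) = Rational(-1118430, 463)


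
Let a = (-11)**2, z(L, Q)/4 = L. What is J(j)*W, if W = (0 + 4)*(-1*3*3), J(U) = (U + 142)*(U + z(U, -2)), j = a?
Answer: -5728140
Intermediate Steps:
z(L, Q) = 4*L
a = 121
j = 121
J(U) = 5*U*(142 + U) (J(U) = (U + 142)*(U + 4*U) = (142 + U)*(5*U) = 5*U*(142 + U))
W = -36 (W = 4*(-3*3) = 4*(-9) = -36)
J(j)*W = (5*121*(142 + 121))*(-36) = (5*121*263)*(-36) = 159115*(-36) = -5728140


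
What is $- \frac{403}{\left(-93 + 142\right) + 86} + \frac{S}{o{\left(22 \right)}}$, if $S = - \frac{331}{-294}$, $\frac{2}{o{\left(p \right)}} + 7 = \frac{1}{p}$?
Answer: $- \frac{4016671}{582120} \approx -6.9001$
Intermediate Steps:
$o{\left(p \right)} = \frac{2}{-7 + \frac{1}{p}}$
$S = \frac{331}{294}$ ($S = \left(-331\right) \left(- \frac{1}{294}\right) = \frac{331}{294} \approx 1.1259$)
$- \frac{403}{\left(-93 + 142\right) + 86} + \frac{S}{o{\left(22 \right)}} = - \frac{403}{\left(-93 + 142\right) + 86} + \frac{331}{294 \left(\left(-2\right) 22 \frac{1}{-1 + 7 \cdot 22}\right)} = - \frac{403}{49 + 86} + \frac{331}{294 \left(\left(-2\right) 22 \frac{1}{-1 + 154}\right)} = - \frac{403}{135} + \frac{331}{294 \left(\left(-2\right) 22 \cdot \frac{1}{153}\right)} = \left(-403\right) \frac{1}{135} + \frac{331}{294 \left(\left(-2\right) 22 \cdot \frac{1}{153}\right)} = - \frac{403}{135} + \frac{331}{294 \left(- \frac{44}{153}\right)} = - \frac{403}{135} + \frac{331}{294} \left(- \frac{153}{44}\right) = - \frac{403}{135} - \frac{16881}{4312} = - \frac{4016671}{582120}$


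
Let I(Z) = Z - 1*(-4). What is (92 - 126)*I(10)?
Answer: -476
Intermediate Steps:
I(Z) = 4 + Z (I(Z) = Z + 4 = 4 + Z)
(92 - 126)*I(10) = (92 - 126)*(4 + 10) = -34*14 = -476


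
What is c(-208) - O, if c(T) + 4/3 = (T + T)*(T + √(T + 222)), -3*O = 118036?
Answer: 125872 - 416*√14 ≈ 1.2432e+5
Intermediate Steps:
O = -118036/3 (O = -⅓*118036 = -118036/3 ≈ -39345.)
c(T) = -4/3 + 2*T*(T + √(222 + T)) (c(T) = -4/3 + (T + T)*(T + √(T + 222)) = -4/3 + (2*T)*(T + √(222 + T)) = -4/3 + 2*T*(T + √(222 + T)))
c(-208) - O = (-4/3 + 2*(-208)² + 2*(-208)*√(222 - 208)) - 1*(-118036/3) = (-4/3 + 2*43264 + 2*(-208)*√14) + 118036/3 = (-4/3 + 86528 - 416*√14) + 118036/3 = (259580/3 - 416*√14) + 118036/3 = 125872 - 416*√14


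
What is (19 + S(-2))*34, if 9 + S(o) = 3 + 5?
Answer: 612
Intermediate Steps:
S(o) = -1 (S(o) = -9 + (3 + 5) = -9 + 8 = -1)
(19 + S(-2))*34 = (19 - 1)*34 = 18*34 = 612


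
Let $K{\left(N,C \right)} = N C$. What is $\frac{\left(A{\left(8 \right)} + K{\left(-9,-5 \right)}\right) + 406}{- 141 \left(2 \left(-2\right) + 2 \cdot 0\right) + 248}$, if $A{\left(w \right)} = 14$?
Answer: $\frac{465}{812} \approx 0.57266$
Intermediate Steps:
$K{\left(N,C \right)} = C N$
$\frac{\left(A{\left(8 \right)} + K{\left(-9,-5 \right)}\right) + 406}{- 141 \left(2 \left(-2\right) + 2 \cdot 0\right) + 248} = \frac{\left(14 - -45\right) + 406}{- 141 \left(2 \left(-2\right) + 2 \cdot 0\right) + 248} = \frac{\left(14 + 45\right) + 406}{- 141 \left(-4 + 0\right) + 248} = \frac{59 + 406}{\left(-141\right) \left(-4\right) + 248} = \frac{465}{564 + 248} = \frac{465}{812}$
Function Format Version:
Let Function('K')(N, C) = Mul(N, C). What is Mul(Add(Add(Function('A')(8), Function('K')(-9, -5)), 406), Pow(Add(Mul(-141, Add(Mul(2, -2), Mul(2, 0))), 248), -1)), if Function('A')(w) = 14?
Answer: Rational(465, 812) ≈ 0.57266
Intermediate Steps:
Function('K')(N, C) = Mul(C, N)
Mul(Add(Add(Function('A')(8), Function('K')(-9, -5)), 406), Pow(Add(Mul(-141, Add(Mul(2, -2), Mul(2, 0))), 248), -1)) = Mul(Add(Add(14, Mul(-5, -9)), 406), Pow(Add(Mul(-141, Add(Mul(2, -2), Mul(2, 0))), 248), -1)) = Mul(Add(Add(14, 45), 406), Pow(Add(Mul(-141, Add(-4, 0)), 248), -1)) = Mul(Add(59, 406), Pow(Add(Mul(-141, -4), 248), -1)) = Mul(465, Pow(Add(564, 248), -1)) = Mul(465, Pow(812, -1)) = Mul(465, Rational(1, 812)) = Rational(465, 812)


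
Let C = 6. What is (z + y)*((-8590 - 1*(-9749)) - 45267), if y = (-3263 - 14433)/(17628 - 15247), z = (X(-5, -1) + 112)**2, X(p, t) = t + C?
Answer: -1436853959804/2381 ≈ -6.0347e+8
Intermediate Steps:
X(p, t) = 6 + t (X(p, t) = t + 6 = 6 + t)
z = 13689 (z = ((6 - 1) + 112)**2 = (5 + 112)**2 = 117**2 = 13689)
y = -17696/2381 ≈ -7.4322
(z + y)*((-8590 - 1*(-9749)) - 45267) = (13689 - 17696/2381)*((-8590 - 1*(-9749)) - 45267) = 32575813*((-8590 + 9749) - 45267)/2381 = 32575813*(1159 - 45267)/2381 = (32575813/2381)*(-44108) = -1436853959804/2381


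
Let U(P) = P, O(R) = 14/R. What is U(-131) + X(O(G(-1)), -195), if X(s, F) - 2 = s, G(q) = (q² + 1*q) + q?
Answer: -143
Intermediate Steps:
G(q) = q² + 2*q (G(q) = (q² + q) + q = (q + q²) + q = q² + 2*q)
X(s, F) = 2 + s
U(-131) + X(O(G(-1)), -195) = -131 + (2 + 14/((-(2 - 1)))) = -131 + (2 + 14/((-1*1))) = -131 + (2 + 14/(-1)) = -131 + (2 + 14*(-1)) = -131 + (2 - 14) = -131 - 12 = -143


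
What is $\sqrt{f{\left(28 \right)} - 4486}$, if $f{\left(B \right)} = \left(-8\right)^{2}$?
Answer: $i \sqrt{4422} \approx 66.498 i$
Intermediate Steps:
$f{\left(B \right)} = 64$
$\sqrt{f{\left(28 \right)} - 4486} = \sqrt{64 - 4486} = \sqrt{-4422} = i \sqrt{4422}$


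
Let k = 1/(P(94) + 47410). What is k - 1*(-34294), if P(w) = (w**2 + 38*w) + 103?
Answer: 2054930775/59921 ≈ 34294.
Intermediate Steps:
P(w) = 103 + w**2 + 38*w
k = 1/59921 (k = 1/((103 + 94**2 + 38*94) + 47410) = 1/((103 + 8836 + 3572) + 47410) = 1/(12511 + 47410) = 1/59921 ≈ 1.6689e-5)
k - 1*(-34294) = 1/59921 - 1*(-34294) = 1/59921 + 34294 = 2054930775/59921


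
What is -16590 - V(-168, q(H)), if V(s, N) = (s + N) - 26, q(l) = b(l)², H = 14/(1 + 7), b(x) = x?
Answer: -262385/16 ≈ -16399.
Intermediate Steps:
H = 7/4 (H = 14/8 = 14*(⅛) = 7/4 ≈ 1.7500)
q(l) = l²
V(s, N) = -26 + N + s (V(s, N) = (N + s) - 26 = -26 + N + s)
-16590 - V(-168, q(H)) = -16590 - (-26 + (7/4)² - 168) = -16590 - (-26 + 49/16 - 168) = -16590 - 1*(-3055/16) = -16590 + 3055/16 = -262385/16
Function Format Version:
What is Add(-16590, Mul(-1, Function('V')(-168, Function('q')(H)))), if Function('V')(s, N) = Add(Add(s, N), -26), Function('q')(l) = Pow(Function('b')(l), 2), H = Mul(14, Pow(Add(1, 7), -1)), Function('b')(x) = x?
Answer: Rational(-262385, 16) ≈ -16399.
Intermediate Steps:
H = Rational(7, 4) (H = Mul(14, Pow(8, -1)) = Mul(14, Rational(1, 8)) = Rational(7, 4) ≈ 1.7500)
Function('q')(l) = Pow(l, 2)
Function('V')(s, N) = Add(-26, N, s) (Function('V')(s, N) = Add(Add(N, s), -26) = Add(-26, N, s))
Add(-16590, Mul(-1, Function('V')(-168, Function('q')(H)))) = Add(-16590, Mul(-1, Add(-26, Pow(Rational(7, 4), 2), -168))) = Add(-16590, Mul(-1, Add(-26, Rational(49, 16), -168))) = Add(-16590, Mul(-1, Rational(-3055, 16))) = Add(-16590, Rational(3055, 16)) = Rational(-262385, 16)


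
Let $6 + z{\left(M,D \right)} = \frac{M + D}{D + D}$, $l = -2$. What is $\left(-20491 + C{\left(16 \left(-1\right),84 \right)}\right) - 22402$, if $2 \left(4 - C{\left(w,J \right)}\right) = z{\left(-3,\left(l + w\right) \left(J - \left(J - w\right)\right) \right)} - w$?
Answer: $- \frac{16471391}{384} \approx -42894.0$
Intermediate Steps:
$z{\left(M,D \right)} = -6 + \frac{D + M}{2 D}$ ($z{\left(M,D \right)} = -6 + \frac{M + D}{D + D} = -6 + \frac{D + M}{2 D}$)
$C{\left(w,J \right)} = 4 + \frac{w}{2} - \frac{-3 - 11 w \left(-2 + w\right)}{4 w \left(-2 + w\right)}$ ($C{\left(w,J \right)} = 4 - \frac{\frac{-3 - 11 \left(-2 + w\right) \left(J - \left(J - w\right)\right)}{2 \left(-2 + w\right) \left(J - \left(J - w\right)\right)} - w}{2} = 4 - \frac{\frac{-3 - 11 \left(-2 + w\right) w}{2 \left(-2 + w\right) w} - w}{2} = 4 - \frac{\frac{-3 - 11 w \left(-2 + w\right)}{2 w \left(-2 + w\right)} - w}{2} = 4 - \frac{- w + \frac{-3 - 11 w \left(-2 + w\right)}{2 w \left(-2 + w\right)}}{2} = 4 + \left(\frac{w}{2} - \frac{-3 - 11 w \left(-2 + w\right)}{4 w \left(-2 + w\right)}\right) = 4 + \frac{w}{2} - \frac{-3 - 11 w \left(-2 + w\right)}{4 w \left(-2 + w\right)}$)
$\left(-20491 + C{\left(16 \left(-1\right),84 \right)}\right) - 22402 = \left(-20491 + \frac{3 - 54 \cdot 16 \left(-1\right) + 2 \left(16 \left(-1\right)\right)^{3} + 23 \left(16 \left(-1\right)\right)^{2}}{4 \cdot 16 \left(-1\right) \left(-2 + 16 \left(-1\right)\right)}\right) - 22402 = \left(-20491 + \frac{3 - -864 + 2 \left(-16\right)^{3} + 23 \left(-16\right)^{2}}{4 \left(-16\right) \left(-2 - 16\right)}\right) - 22402 = \left(-20491 + \frac{1}{4} \left(- \frac{1}{16}\right) \frac{1}{-18} \left(3 + 864 + 2 \left(-4096\right) + 23 \cdot 256\right)\right) - 22402 = \left(-20491 + \frac{1}{4} \left(- \frac{1}{16}\right) \left(- \frac{1}{18}\right) \left(3 + 864 - 8192 + 5888\right)\right) - 22402 = \left(-20491 + \frac{1}{4} \left(- \frac{1}{16}\right) \left(- \frac{1}{18}\right) \left(-1437\right)\right) - 22402 = \left(-20491 - \frac{479}{384}\right) - 22402 = - \frac{7869023}{384} - 22402 = - \frac{16471391}{384}$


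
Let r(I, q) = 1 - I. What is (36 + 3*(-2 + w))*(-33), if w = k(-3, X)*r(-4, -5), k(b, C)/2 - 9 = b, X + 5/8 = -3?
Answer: -6930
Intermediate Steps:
X = -29/8 (X = -5/8 - 3 = -29/8 ≈ -3.6250)
k(b, C) = 18 + 2*b
w = 60 (w = (18 + 2*(-3))*(1 - 1*(-4)) = (18 - 6)*(1 + 4) = 12*5 = 60)
(36 + 3*(-2 + w))*(-33) = (36 + 3*(-2 + 60))*(-33) = (36 + 3*58)*(-33) = (36 + 174)*(-33) = 210*(-33) = -6930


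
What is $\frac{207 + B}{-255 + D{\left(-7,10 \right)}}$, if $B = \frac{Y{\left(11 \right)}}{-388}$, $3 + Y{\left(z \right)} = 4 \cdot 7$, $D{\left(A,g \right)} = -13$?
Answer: $- \frac{80291}{103984} \approx -0.77215$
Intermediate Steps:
$Y{\left(z \right)} = 25$ ($Y{\left(z \right)} = -3 + 4 \cdot 7 = -3 + 28 = 25$)
$B = - \frac{25}{388}$ ($B = \frac{25}{-388} = 25 \left(- \frac{1}{388}\right) = - \frac{25}{388} \approx -0.064433$)
$\frac{207 + B}{-255 + D{\left(-7,10 \right)}} = \frac{207 - \frac{25}{388}}{-255 - 13} = \frac{80291}{388 \left(-268\right)} = \frac{80291}{388} \left(- \frac{1}{268}\right) = - \frac{80291}{103984}$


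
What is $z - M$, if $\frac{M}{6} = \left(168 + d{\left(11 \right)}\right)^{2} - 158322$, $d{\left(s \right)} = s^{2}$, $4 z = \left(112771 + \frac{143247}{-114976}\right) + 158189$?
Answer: $\frac{237561428337}{459904} \approx 5.1655 \cdot 10^{5}$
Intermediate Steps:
$z = \frac{31153753713}{459904}$ ($z = \frac{\left(112771 + \frac{143247}{-114976}\right) + 158189}{4} = \frac{\left(112771 + 143247 \left(- \frac{1}{114976}\right)\right) + 158189}{4} = \frac{\left(112771 - \frac{143247}{114976}\right) + 158189}{4} = \frac{\frac{12965815249}{114976} + 158189}{4} = \frac{1}{4} \cdot \frac{31153753713}{114976} = \frac{31153753713}{459904} \approx 67740.0$)
$M = -448806$ ($M = 6 \left(\left(168 + 11^{2}\right)^{2} - 158322\right) = 6 \left(\left(168 + 121\right)^{2} - 158322\right) = 6 \left(289^{2} - 158322\right) = 6 \left(83521 - 158322\right) = 6 \left(-74801\right) = -448806$)
$z - M = \frac{31153753713}{459904} - -448806 = \frac{31153753713}{459904} + 448806 = \frac{237561428337}{459904}$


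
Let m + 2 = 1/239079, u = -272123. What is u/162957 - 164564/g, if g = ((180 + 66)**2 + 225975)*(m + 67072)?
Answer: -416703303199373692925/249535584722715969999 ≈ -1.6699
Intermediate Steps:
m = -478157/239079 (m = -2 + 1/239079 = -478157/239079 ≈ -2.0000)
g = 1531297119624907/79693 (g = ((180 + 66)**2 + 225975)*(-478157/239079 + 67072) = (246**2 + 225975)*(16035028531/239079) = (60516 + 225975)*(16035028531/239079) = 286491*(16035028531/239079) = 1531297119624907/79693 ≈ 1.9215e+10)
u/162957 - 164564/g = -272123/162957 - 164564/1531297119624907/79693 = -272123*1/162957 - 164564*79693/1531297119624907 = -272123/162957 - 13114598852/1531297119624907 = -416703303199373692925/249535584722715969999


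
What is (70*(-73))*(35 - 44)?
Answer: 45990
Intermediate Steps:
(70*(-73))*(35 - 44) = -5110*(-9) = 45990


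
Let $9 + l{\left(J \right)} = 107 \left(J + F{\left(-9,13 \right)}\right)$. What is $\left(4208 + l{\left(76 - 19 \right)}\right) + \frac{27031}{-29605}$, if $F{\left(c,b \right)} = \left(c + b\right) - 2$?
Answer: $\frac{311180729}{29605} \approx 10511.0$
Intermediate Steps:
$F{\left(c,b \right)} = -2 + b + c$ ($F{\left(c,b \right)} = \left(b + c\right) - 2 = -2 + b + c$)
$l{\left(J \right)} = 205 + 107 J$ ($l{\left(J \right)} = -9 + 107 \left(J - -2\right) = -9 + 107 \left(J + 2\right) = -9 + 107 \left(2 + J\right) = -9 + \left(214 + 107 J\right) = 205 + 107 J$)
$\left(4208 + l{\left(76 - 19 \right)}\right) + \frac{27031}{-29605} = \left(4208 + \left(205 + 107 \left(76 - 19\right)\right)\right) + \frac{27031}{-29605} = \left(4208 + \left(205 + 107 \left(76 - 19\right)\right)\right) + 27031 \left(- \frac{1}{29605}\right) = \left(4208 + \left(205 + 107 \cdot 57\right)\right) - \frac{27031}{29605} = \left(4208 + \left(205 + 6099\right)\right) - \frac{27031}{29605} = \left(4208 + 6304\right) - \frac{27031}{29605} = 10512 - \frac{27031}{29605} = \frac{311180729}{29605}$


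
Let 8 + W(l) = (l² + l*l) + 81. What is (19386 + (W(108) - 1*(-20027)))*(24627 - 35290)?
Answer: -669785682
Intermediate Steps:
W(l) = 73 + 2*l² (W(l) = -8 + ((l² + l*l) + 81) = -8 + ((l² + l²) + 81) = -8 + (2*l² + 81) = -8 + (81 + 2*l²) = 73 + 2*l²)
(19386 + (W(108) - 1*(-20027)))*(24627 - 35290) = (19386 + ((73 + 2*108²) - 1*(-20027)))*(24627 - 35290) = (19386 + ((73 + 2*11664) + 20027))*(-10663) = (19386 + ((73 + 23328) + 20027))*(-10663) = (19386 + (23401 + 20027))*(-10663) = (19386 + 43428)*(-10663) = 62814*(-10663) = -669785682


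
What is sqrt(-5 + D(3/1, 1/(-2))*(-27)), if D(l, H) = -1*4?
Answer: sqrt(103) ≈ 10.149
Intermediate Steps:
D(l, H) = -4
sqrt(-5 + D(3/1, 1/(-2))*(-27)) = sqrt(-5 - 4*(-27)) = sqrt(-5 + 108) = sqrt(103)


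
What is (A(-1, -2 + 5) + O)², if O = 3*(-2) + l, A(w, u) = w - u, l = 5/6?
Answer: 3025/36 ≈ 84.028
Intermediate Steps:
l = ⅚ (l = 5*(⅙) = ⅚ ≈ 0.83333)
O = -31/6 (O = 3*(-2) + ⅚ = -6 + ⅚ = -31/6 ≈ -5.1667)
(A(-1, -2 + 5) + O)² = ((-1 - (-2 + 5)) - 31/6)² = ((-1 - 1*3) - 31/6)² = ((-1 - 3) - 31/6)² = (-4 - 31/6)² = (-55/6)² = 3025/36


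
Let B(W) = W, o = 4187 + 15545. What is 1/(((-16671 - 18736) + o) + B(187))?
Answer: -1/15488 ≈ -6.4566e-5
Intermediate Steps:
o = 19732
1/(((-16671 - 18736) + o) + B(187)) = 1/(((-16671 - 18736) + 19732) + 187) = 1/((-35407 + 19732) + 187) = 1/(-15675 + 187) = 1/(-15488) = -1/15488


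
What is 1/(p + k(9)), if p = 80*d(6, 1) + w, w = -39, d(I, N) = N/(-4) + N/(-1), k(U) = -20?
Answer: -1/159 ≈ -0.0062893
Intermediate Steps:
d(I, N) = -5*N/4 (d(I, N) = N*(-¼) + N*(-1) = -N/4 - N = -5*N/4)
p = -139 (p = 80*(-5/4*1) - 39 = 80*(-5/4) - 39 = -100 - 39 = -139)
1/(p + k(9)) = 1/(-139 - 20) = 1/(-159) = -1/159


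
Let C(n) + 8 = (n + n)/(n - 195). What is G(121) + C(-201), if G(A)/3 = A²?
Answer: 2898457/66 ≈ 43916.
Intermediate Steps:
G(A) = 3*A²
C(n) = -8 + 2*n/(-195 + n) (C(n) = -8 + (n + n)/(n - 195) = -8 + (2*n)/(-195 + n) = -8 + 2*n/(-195 + n))
G(121) + C(-201) = 3*121² + 6*(260 - 1*(-201))/(-195 - 201) = 3*14641 + 6*(260 + 201)/(-396) = 43923 + 6*(-1/396)*461 = 43923 - 461/66 = 2898457/66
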